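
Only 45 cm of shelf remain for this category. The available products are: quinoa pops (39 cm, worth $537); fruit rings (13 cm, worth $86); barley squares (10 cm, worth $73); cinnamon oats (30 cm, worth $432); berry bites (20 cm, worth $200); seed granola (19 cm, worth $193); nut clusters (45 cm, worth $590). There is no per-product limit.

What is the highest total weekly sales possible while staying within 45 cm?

590

Ranking by ratio (weekly sales/cm): cinnamon oats 14.40, quinoa pops 13.77, nut clusters 13.11.
Greedy by ratio would take barley squares + cinnamon oats: 40 cm used, total 505.
The 40 cm tied up in barley squares and cinnamon oats is better spent on nut clusters — total rises to 590 (45 cm).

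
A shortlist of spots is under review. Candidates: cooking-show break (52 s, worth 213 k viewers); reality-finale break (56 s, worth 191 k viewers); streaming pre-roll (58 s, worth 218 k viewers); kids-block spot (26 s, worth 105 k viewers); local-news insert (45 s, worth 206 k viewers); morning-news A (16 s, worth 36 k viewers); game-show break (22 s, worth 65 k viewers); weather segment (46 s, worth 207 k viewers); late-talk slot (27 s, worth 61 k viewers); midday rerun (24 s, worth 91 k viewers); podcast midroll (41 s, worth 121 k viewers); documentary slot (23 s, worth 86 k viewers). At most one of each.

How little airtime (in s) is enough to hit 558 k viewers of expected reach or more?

Look for the lowest-airtime combination reaching 558.
Taking local-news insert + game-show break + weather segment + documentary slot gives 564 (≥ 558) for 136 s.
Any bundle with less than 136 s falls short of 558.

136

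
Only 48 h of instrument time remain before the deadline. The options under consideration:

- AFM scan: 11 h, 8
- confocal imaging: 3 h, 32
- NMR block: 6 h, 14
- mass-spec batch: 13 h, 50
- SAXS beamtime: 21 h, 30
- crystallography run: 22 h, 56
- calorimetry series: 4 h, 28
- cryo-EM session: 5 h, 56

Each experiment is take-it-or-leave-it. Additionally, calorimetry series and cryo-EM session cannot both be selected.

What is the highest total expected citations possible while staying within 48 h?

Best packing: confocal imaging + mass-spec batch + crystallography run + cryo-EM session — 43 h, 194 total.
Runner-up confocal imaging + NMR block + mass-spec batch + SAXS beamtime + cryo-EM session tops out at 182.

194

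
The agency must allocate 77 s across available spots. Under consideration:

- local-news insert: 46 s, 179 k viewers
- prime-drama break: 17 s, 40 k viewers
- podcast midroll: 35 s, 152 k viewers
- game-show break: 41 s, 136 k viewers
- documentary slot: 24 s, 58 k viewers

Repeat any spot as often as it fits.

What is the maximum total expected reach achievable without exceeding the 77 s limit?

304

The ratio ordering already packs tightly: 2×podcast midroll, 70 s, 304.
No other feasible combination exceeds 304.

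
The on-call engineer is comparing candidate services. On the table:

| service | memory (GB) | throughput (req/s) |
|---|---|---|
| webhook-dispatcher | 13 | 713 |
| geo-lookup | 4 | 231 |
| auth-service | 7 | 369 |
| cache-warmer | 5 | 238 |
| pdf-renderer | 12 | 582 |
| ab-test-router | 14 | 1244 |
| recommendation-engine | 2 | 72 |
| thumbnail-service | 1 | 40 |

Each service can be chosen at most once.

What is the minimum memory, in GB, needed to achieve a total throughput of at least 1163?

14

Minimise GB subject to total throughput ≥ 1163.
ab-test-router: 1244 throughput at 14 GB.
Any bundle with less than 14 GB falls short of 1163.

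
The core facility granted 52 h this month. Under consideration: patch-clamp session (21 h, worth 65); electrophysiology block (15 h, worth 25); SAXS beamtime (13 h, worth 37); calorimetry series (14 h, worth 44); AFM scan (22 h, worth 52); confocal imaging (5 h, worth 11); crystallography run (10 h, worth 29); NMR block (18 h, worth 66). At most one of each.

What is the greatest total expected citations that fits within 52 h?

Density check — NMR block 3.67, calorimetry series 3.14, patch-clamp session 3.10, crystallography run 2.90 are the best per h.
Filling by ratio: calorimetry series + confocal imaging + crystallography run + NMR block for 150, with 5 h left unused.
A better packing is patch-clamp session + SAXS beamtime + NMR block: 52 h, total 168.
Next best is patch-clamp session + crystallography run + NMR block at 160 (49 h) — short by 8.

168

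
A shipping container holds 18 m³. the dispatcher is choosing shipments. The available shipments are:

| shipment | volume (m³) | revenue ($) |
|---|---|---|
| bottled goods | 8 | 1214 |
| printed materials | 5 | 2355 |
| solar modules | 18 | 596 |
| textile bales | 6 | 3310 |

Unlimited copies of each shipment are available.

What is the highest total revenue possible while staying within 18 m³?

9930

Best packing: 3×textile bales — 18 m³, 9930 total.
Nothing else within 18 m³ beats 9930.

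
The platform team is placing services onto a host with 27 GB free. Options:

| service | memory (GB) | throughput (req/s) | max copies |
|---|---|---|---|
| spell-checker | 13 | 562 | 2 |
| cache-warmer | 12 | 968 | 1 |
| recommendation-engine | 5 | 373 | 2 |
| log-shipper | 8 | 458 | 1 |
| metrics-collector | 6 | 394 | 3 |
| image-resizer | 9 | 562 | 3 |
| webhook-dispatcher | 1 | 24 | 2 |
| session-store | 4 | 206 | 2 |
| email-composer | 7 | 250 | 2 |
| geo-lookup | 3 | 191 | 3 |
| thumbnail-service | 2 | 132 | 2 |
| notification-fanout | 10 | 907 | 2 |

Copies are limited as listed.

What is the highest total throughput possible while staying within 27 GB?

2319

Taking recommendation-engine + thumbnail-service + 2×notification-fanout: 27 GB used, 2319 in throughput.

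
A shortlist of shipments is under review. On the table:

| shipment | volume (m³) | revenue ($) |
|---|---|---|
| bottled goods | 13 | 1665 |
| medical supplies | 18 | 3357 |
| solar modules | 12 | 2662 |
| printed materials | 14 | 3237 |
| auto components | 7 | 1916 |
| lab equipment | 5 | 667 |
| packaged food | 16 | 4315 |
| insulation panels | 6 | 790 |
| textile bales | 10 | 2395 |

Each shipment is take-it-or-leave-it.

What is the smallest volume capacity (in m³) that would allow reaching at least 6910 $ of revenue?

28

Look for the lowest-volume combination reaching 6910.
Taking solar modules + packaged food gives 6977 (≥ 6910) for 28 m³.
Below 28 m³ the best achievable stays under 6910.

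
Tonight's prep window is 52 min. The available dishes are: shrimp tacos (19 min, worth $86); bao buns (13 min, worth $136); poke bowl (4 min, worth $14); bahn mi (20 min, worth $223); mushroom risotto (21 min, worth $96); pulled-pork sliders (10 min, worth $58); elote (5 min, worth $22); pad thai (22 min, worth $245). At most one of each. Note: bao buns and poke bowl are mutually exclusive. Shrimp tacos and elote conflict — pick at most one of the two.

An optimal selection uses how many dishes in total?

3

The maximum profit within 52 min is 526.
One optimal bundle: bahn mi + pulled-pork sliders + pad thai (52 min).
All optima have 3 dishes.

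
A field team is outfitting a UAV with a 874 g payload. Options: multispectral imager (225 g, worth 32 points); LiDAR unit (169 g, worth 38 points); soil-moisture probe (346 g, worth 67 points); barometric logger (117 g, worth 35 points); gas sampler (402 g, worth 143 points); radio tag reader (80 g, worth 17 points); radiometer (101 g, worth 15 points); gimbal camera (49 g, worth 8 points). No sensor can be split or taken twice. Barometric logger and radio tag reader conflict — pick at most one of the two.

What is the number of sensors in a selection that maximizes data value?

Best achievable data value is 245.
One optimal bundle: soil-moisture probe + barometric logger + gas sampler (865 g).
All optima have 3 sensors.

3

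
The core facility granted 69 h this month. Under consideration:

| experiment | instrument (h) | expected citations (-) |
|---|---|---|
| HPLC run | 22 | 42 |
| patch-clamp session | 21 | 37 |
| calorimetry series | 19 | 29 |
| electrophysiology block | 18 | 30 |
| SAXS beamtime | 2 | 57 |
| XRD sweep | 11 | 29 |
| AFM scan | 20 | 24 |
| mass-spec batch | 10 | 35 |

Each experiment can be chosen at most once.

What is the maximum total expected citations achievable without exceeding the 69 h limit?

Density check — SAXS beamtime 28.50, mass-spec batch 3.50, XRD sweep 2.64, HPLC run 1.91 are the best per h.
Best packing: HPLC run + patch-clamp session + SAXS beamtime + XRD sweep + mass-spec batch — 66 h, 200 total.

200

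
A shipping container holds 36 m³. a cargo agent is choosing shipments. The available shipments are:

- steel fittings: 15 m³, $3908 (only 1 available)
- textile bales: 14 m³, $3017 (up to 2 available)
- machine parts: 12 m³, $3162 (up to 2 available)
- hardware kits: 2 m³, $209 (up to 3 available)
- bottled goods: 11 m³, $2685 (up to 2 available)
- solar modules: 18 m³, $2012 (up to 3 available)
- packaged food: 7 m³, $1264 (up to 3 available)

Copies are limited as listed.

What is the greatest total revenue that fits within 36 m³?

Density check — machine parts 263.50, steel fittings 260.53, bottled goods 244.09, textile bales 215.50 are the best per m³.
2×machine parts + bottled goods uses 35 of the 36 m³ and totals 9009.
The spare 1 m³ is too small for any remaining shipment, and no exchange beats 9009.

9009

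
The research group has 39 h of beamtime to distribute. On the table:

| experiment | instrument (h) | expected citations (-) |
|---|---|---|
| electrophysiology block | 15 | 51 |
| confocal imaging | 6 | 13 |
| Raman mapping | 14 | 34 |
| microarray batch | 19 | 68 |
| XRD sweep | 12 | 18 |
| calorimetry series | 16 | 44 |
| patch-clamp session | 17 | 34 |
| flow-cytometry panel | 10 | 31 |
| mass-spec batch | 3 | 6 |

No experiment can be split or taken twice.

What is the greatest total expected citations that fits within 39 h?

125

Density check — microarray batch 3.58, electrophysiology block 3.40, flow-cytometry panel 3.10 are the best per h.
Electrophysiology block + microarray batch + mass-spec batch uses 37 of the 39 h and totals 125.
Next best is electrophysiology block + microarray batch at 119 (34 h) — short by 6.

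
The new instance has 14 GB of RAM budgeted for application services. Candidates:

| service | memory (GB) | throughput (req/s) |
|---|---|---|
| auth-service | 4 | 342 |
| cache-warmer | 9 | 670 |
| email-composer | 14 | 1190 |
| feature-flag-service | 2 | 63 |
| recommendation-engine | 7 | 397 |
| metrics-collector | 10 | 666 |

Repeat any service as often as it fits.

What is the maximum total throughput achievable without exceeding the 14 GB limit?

A density-first pass picks 3×auth-service + feature-flag-service — 1089 at 14 GB.
Replace 3×auth-service and feature-flag-service with email-composer: the trade gains 101 net, giving 1190 at 14 GB.

1190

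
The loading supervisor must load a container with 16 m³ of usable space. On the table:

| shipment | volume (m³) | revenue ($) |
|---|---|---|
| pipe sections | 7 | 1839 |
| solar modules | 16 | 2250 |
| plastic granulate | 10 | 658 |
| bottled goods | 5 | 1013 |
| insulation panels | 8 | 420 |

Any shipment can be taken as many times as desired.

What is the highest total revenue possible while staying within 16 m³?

2×pipe sections uses 14 of the 16 m³ and totals 3678.
No other feasible combination exceeds 3678.

3678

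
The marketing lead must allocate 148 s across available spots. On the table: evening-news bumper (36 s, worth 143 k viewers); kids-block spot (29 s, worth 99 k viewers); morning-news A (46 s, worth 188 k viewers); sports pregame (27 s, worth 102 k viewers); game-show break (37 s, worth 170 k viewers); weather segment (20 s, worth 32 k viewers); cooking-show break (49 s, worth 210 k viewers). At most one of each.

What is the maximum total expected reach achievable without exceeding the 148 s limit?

603

The ratio heuristic lands on morning-news A + game-show break + cooking-show break (568) but leaves 16 s idle.
Dropping cooking-show break frees 49 s; slotting in evening-news bumper + sports pregame (63 s) lifts the total to 603 at 146 s.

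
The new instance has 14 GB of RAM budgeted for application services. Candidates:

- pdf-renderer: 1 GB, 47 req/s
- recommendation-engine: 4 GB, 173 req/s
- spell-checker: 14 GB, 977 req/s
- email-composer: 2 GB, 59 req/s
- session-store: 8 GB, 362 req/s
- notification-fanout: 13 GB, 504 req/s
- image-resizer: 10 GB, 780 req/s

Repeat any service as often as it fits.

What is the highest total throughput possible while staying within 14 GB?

977

Greedy by ratio would take 4×pdf-renderer + image-resizer: 14 GB used, total 968.
The 14 GB tied up in 4×pdf-renderer and image-resizer is better spent on spell-checker — total rises to 977 (14 GB).
Nothing else within 14 GB beats 977.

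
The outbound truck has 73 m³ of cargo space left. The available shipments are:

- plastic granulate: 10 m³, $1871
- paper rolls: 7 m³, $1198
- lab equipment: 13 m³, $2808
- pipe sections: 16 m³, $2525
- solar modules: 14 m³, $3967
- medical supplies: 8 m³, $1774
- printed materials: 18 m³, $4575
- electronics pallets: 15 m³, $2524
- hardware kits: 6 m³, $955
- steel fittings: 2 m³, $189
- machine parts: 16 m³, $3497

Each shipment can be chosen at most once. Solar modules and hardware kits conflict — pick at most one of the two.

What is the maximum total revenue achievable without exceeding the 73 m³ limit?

16907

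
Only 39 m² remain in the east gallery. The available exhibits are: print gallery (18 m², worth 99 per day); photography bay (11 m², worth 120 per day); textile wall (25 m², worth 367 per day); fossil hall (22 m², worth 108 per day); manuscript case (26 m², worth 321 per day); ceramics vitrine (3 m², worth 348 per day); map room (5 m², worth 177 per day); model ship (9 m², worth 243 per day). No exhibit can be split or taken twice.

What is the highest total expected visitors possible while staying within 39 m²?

958

A density-first pass picks photography bay + ceramics vitrine + map room + model ship — 888 at 28 m².
Replace photography bay and map room with textile wall: the trade gains 70 net, giving 958 at 37 m².
Next best is manuscript case + ceramics vitrine + model ship at 912 (38 m²) — short by 46.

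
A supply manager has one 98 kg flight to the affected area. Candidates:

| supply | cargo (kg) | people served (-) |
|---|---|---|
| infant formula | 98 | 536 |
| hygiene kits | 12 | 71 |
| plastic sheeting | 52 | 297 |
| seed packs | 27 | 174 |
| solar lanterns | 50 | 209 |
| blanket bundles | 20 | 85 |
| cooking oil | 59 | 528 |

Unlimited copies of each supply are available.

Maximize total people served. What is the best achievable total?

Taking hygiene kits + seed packs + cooking oil: 98 kg used, 773 in people served.

773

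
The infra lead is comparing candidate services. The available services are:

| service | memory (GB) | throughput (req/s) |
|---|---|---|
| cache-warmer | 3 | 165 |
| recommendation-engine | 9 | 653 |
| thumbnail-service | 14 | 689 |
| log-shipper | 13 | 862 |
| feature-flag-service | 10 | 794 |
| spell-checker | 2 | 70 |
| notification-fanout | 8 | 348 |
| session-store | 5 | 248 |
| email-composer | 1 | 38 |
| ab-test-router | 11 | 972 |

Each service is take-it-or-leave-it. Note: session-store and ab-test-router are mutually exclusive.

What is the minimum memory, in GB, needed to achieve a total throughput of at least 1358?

Minimise GB subject to total throughput ≥ 1358.
Taking recommendation-engine + feature-flag-service gives 1447 (≥ 1358) for 19 GB.
Below 19 GB the best achievable stays under 1358.

19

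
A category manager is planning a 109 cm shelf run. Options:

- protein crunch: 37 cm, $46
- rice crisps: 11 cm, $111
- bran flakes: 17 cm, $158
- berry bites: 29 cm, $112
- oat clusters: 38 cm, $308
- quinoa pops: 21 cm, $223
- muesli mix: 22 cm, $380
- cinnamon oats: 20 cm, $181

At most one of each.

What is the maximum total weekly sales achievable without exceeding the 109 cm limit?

1180

Greedy by ratio would take rice crisps + bran flakes + quinoa pops + muesli mix + cinnamon oats: 91 cm used, total 1053.
Replace cinnamon oats with oat clusters: the trade gains 127 net, giving 1180 at 109 cm.
Next best is rice crisps + bran flakes + oat clusters + muesli mix + cinnamon oats at 1138 (108 cm) — short by 42.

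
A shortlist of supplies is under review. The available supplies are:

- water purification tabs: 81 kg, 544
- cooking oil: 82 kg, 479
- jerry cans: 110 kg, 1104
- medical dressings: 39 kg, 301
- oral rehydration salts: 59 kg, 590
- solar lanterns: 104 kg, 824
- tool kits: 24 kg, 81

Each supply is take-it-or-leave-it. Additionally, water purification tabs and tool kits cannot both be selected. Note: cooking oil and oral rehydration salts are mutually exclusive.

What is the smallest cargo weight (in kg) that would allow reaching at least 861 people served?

98

Minimise kg subject to total people served ≥ 861.
medical dressings + oral rehydration salts reaches 891 using 98 kg.
Any bundle with less than 98 kg falls short of 861.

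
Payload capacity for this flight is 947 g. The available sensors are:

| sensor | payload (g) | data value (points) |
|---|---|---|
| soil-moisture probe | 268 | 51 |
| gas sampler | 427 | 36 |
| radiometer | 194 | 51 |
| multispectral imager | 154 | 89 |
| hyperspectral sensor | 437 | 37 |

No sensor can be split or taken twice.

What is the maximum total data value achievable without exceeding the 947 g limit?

Soil-moisture probe + radiometer + multispectral imager uses 616 of the 947 g and totals 191.

191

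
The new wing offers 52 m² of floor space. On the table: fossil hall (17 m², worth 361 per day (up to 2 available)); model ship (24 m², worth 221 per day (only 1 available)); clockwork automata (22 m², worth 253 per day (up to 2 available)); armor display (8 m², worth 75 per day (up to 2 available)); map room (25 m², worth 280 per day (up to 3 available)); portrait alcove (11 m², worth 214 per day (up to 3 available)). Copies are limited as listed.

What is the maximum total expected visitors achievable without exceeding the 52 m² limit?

1003

Density check — fossil hall 21.24, portrait alcove 19.45, clockwork automata 11.50 are the best per m².
Taking the top-ratio exhibits first gives 2×fossil hall + portrait alcove for 936 (45 m²).
Dropping fossil hall frees 17 m²; slotting in 2×portrait alcove (22 m²) lifts the total to 1003 at 50 m².
Every other selection either busts 52 m² or exceeds an availability limit or fails to beat 1003.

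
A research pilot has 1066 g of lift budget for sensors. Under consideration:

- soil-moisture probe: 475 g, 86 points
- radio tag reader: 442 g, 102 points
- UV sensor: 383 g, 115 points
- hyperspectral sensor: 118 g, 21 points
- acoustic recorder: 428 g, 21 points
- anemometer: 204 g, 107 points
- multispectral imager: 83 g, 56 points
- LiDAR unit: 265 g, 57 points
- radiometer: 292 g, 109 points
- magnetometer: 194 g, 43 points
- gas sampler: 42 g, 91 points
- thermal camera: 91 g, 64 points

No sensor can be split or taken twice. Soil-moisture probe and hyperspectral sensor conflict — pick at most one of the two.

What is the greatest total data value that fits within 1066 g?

Taking hyperspectral sensor + anemometer + multispectral imager + radiometer + magnetometer + gas sampler + thermal camera: 1024 g used, 491 in data value.
Runner-up UV sensor + anemometer + radiometer + gas sampler + thermal camera tops out at 486.

491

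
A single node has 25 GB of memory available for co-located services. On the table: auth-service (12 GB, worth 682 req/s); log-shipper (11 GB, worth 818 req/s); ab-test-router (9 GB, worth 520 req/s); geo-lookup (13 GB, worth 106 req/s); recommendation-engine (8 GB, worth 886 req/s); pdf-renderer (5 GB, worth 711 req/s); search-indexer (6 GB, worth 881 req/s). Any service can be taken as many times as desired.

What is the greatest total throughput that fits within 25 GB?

3555

Density check — search-indexer 146.83, pdf-renderer 142.20, recommendation-engine 110.75 are the best per GB.
A density-first pass picks 4×search-indexer — 3524 at 24 GB.
Replace 4×search-indexer with 5×pdf-renderer: the trade gains 31 net, giving 3555 at 25 GB.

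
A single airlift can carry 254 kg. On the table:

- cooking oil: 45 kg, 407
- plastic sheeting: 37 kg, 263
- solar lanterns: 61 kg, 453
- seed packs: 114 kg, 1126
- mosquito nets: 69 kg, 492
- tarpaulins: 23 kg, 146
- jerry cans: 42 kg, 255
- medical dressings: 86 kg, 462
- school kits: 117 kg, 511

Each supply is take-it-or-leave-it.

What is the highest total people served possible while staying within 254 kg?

2171

The ratio heuristic lands on cooking oil + solar lanterns + seed packs + tarpaulins (2132) but leaves 11 kg idle.
The 61 kg tied up in solar lanterns is better spent on mosquito nets — total rises to 2171 (251 kg).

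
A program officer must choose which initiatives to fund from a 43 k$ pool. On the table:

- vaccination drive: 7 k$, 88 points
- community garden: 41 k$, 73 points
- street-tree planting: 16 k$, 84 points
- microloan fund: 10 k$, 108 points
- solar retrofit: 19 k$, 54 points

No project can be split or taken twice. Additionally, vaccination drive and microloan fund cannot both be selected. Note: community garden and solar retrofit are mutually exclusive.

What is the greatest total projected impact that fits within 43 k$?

Taking vaccination drive + street-tree planting + solar retrofit: 42 k$ used, 226 in projected impact.
No other feasible combination exceeds 226.

226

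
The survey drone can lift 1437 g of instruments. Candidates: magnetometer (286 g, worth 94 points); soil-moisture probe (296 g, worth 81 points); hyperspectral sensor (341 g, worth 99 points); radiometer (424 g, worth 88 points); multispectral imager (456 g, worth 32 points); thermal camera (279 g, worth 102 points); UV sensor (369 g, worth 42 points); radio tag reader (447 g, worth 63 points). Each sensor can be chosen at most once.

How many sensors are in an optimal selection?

4

Optimal total is 383.
For example magnetometer + hyperspectral sensor + radiometer + thermal camera achieves it, using 1330 g.
Every optimal selection uses 4 sensors.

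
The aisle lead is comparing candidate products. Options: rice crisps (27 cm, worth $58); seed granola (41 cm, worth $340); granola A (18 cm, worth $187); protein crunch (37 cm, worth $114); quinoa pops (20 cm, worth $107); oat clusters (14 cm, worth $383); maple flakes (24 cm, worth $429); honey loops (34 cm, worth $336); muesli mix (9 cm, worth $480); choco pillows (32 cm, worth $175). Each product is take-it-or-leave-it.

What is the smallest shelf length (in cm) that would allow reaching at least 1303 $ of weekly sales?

65

Look for the lowest-shelf combination reaching 1303.
granola A + oat clusters + maple flakes + muesli mix reaches 1479 using 65 cm.
No combination under 65 cm hits 1303.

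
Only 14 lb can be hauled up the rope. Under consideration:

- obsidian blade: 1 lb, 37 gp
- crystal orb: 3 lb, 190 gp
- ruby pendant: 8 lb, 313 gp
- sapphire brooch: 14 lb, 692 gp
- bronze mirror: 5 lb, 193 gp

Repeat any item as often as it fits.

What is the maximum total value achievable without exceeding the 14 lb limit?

834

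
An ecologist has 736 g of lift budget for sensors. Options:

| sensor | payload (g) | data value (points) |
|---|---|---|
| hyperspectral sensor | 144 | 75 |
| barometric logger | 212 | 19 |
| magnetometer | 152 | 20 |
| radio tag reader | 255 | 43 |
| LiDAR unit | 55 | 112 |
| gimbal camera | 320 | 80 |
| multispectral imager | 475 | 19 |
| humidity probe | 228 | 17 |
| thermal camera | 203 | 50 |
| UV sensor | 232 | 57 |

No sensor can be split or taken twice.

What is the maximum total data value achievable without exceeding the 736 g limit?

The ratio ordering already packs tightly: hyperspectral sensor + LiDAR unit + gimbal camera + thermal camera, 722 g, 317.
The closest alternative, hyperspectral sensor + LiDAR unit + thermal camera + UV sensor, reaches only 294.

317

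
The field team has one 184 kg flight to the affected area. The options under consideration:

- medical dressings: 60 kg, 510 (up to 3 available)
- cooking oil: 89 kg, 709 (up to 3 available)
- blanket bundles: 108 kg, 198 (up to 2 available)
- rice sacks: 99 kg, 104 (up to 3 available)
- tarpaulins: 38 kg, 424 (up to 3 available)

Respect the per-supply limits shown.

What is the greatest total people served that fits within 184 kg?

The ratio ordering already packs tightly: medical dressings + 3×tarpaulins, 174 kg, 1782.

1782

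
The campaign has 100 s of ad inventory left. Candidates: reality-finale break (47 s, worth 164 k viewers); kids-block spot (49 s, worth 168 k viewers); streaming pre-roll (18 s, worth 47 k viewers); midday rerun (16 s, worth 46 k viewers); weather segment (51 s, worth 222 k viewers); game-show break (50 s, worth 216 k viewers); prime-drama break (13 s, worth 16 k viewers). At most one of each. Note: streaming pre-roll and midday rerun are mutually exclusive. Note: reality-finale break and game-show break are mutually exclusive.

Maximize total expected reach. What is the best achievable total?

The ratio heuristic lands on reality-finale break + weather segment (386) but leaves 2 s idle.
Dropping reality-finale break frees 47 s; slotting in kids-block spot (49 s) lifts the total to 390 at 100 s.
Next best is reality-finale break + weather segment at 386 (98 s) — short by 4.

390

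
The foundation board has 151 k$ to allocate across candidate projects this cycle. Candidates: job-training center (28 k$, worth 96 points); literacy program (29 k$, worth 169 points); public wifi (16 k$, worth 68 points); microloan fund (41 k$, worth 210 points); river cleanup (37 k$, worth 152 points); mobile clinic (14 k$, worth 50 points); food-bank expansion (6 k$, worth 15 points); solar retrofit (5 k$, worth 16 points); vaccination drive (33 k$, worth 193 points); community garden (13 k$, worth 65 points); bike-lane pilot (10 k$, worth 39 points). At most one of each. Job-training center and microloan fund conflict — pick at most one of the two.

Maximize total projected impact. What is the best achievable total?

771

Density check — vaccination drive 5.85, literacy program 5.83, microloan fund 5.12, community garden 5.00 are the best per k$.
The ratio heuristic lands on literacy program + public wifi + microloan fund + solar retrofit + vaccination drive + community garden + bike-lane pilot (760) but leaves 4 k$ idle.
Replace bike-lane pilot with mobile clinic: the trade gains 11 net, giving 771 at 151 k$.
An exhaustive check of the 2048 subsets confirms 771.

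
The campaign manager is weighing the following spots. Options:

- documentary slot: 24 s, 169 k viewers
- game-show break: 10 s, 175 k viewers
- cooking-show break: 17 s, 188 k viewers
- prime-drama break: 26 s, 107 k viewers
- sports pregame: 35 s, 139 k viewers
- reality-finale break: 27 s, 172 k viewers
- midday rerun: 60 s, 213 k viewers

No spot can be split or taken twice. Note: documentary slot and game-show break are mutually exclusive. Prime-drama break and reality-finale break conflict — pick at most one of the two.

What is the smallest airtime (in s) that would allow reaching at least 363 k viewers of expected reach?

Need the lightest bundle worth ≥ 363.
game-show break + cooking-show break: 363 expected reach at 27 s.
No combination under 27 s hits 363.

27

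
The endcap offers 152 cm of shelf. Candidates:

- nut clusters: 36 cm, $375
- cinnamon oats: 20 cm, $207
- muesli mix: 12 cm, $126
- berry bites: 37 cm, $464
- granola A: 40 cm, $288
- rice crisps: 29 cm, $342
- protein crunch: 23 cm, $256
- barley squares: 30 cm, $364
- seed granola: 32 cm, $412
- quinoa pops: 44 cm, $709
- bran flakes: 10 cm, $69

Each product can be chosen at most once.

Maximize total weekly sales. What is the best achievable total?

2005

The ratio heuristic lands on berry bites + barley squares + seed granola + quinoa pops (1949) but leaves 9 cm idle.
Replace seed granola with muesli mix + rice crisps: the trade gains 56 net, giving 2005 at 152 cm.
That's the maximum — no swap from here does better than 2005.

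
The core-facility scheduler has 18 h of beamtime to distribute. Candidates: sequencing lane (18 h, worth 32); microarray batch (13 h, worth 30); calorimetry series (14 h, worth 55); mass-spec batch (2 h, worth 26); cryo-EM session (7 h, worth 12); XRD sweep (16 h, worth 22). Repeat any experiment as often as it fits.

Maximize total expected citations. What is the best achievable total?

234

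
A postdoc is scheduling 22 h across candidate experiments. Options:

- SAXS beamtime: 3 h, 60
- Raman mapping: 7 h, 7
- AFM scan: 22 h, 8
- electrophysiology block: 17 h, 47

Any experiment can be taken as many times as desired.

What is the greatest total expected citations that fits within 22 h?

420

7×SAXS beamtime uses 21 of the 22 h and totals 420.
That's the maximum — no swap from here does better than 420.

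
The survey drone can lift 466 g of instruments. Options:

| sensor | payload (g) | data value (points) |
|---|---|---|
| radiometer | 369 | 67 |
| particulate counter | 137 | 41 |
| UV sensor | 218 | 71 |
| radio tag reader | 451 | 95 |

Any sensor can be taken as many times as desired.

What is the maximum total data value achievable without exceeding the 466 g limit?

142

Ranking by ratio (data value/g): UV sensor 0.33, particulate counter 0.30, radio tag reader 0.21, radiometer 0.18.
Best packing: 2×UV sensor — 436 g, 142 total.
No other feasible combination exceeds 142.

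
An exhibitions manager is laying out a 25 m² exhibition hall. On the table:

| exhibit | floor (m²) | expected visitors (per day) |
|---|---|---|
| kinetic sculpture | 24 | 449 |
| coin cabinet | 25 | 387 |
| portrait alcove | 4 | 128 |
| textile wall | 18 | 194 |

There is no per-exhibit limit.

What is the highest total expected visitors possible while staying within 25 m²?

Ranking by ratio (expected visitors/m²): portrait alcove 32.00, kinetic sculpture 18.71, coin cabinet 15.48.
The ratio ordering already packs tightly: 6×portrait alcove, 24 m², 768.
That's the maximum — no swap from here does better than 768.

768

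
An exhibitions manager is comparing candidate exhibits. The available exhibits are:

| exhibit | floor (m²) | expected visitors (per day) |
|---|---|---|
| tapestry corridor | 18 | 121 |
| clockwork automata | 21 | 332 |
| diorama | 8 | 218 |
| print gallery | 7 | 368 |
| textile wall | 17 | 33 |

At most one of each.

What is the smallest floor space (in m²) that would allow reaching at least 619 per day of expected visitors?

28

Look for the lowest-floor combination reaching 619.
clockwork automata + print gallery reaches 700 using 28 m².
Below 28 m² the best achievable stays under 619.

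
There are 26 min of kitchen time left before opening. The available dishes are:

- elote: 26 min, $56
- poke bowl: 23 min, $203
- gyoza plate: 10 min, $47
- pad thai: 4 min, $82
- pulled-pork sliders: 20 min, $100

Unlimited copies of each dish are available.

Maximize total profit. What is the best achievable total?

492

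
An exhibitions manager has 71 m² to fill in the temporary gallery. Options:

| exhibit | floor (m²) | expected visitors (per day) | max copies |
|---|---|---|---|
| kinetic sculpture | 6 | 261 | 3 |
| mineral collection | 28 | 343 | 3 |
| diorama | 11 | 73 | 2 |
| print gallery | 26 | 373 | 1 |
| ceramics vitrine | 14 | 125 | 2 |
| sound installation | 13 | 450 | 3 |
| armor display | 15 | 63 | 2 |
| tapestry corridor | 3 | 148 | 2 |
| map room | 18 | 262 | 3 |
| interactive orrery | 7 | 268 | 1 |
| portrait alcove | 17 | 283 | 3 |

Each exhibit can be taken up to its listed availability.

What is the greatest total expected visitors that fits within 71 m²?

Best packing: 3×kinetic sculpture + 3×sound installation + 2×tapestry corridor + interactive orrery — 70 m², 2697 total.
Every other selection either busts 71 m² or exceeds an availability limit or fails to beat 2697.

2697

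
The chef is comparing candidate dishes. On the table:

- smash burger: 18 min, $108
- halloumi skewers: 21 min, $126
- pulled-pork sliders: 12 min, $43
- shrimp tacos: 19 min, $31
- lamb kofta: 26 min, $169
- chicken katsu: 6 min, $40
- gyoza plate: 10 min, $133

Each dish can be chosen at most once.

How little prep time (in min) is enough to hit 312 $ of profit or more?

42

Need the lightest bundle worth ≥ 312.
lamb kofta + chicken katsu + gyoza plate reaches 342 using 42 min.
Any bundle with less than 42 min falls short of 312.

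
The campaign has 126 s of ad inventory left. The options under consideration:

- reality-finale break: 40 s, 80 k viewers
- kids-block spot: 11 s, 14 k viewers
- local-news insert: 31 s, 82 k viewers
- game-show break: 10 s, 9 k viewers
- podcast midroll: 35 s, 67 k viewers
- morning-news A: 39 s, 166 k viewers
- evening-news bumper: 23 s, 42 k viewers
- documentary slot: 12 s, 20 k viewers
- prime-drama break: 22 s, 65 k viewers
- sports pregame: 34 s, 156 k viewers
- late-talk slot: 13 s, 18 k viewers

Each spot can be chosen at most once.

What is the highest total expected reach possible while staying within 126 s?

469

Best packing: local-news insert + morning-news A + prime-drama break + sports pregame — 126 s, 469 total.
An exhaustive check of the 2048 subsets confirms 469.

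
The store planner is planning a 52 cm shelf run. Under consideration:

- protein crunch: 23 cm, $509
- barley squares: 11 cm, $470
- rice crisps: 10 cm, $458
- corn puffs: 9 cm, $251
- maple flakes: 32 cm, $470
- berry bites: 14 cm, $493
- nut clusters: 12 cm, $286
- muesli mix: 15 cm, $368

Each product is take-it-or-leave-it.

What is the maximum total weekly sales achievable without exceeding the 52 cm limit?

Taking the top-ratio products first gives barley squares + rice crisps + corn puffs + berry bites for 1672 (44 cm).
Replace corn puffs with muesli mix: the trade gains 117 net, giving 1789 at 50 cm.

1789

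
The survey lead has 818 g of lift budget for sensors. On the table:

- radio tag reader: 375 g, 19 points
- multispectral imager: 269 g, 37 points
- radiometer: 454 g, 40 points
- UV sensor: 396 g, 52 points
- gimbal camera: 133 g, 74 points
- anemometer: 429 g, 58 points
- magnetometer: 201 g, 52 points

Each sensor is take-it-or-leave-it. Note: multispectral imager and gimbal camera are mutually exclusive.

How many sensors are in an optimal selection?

3

Optimal total is 184.
For example gimbal camera + anemometer + magnetometer achieves it, using 763 g.
All optima have 3 sensors.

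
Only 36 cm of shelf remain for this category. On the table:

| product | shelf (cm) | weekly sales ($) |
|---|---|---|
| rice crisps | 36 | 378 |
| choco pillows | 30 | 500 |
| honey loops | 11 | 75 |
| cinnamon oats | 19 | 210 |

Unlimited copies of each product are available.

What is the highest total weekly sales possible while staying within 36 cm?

Best packing: choco pillows — 30 cm, 500 total.

500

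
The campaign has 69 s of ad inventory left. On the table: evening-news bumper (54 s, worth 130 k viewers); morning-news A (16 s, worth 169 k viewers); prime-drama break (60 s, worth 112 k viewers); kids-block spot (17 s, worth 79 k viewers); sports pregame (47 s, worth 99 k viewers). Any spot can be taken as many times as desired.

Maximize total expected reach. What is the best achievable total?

676

Taking 4×morning-news A: 64 s used, 676 in expected reach.
No other feasible combination exceeds 676.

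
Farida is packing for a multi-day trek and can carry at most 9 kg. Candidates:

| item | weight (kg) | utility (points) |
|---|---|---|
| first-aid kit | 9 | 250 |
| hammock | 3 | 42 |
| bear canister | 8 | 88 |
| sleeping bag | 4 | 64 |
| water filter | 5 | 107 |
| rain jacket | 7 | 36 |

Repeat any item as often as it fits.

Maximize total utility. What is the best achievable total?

250

By utility per kg: first-aid kit 27.78, water filter 21.40, sleeping bag 16.00, hammock 14.00 lead.
The ratio ordering already packs tightly: first-aid kit, 9 kg, 250.
That's the maximum — no swap from here does better than 250.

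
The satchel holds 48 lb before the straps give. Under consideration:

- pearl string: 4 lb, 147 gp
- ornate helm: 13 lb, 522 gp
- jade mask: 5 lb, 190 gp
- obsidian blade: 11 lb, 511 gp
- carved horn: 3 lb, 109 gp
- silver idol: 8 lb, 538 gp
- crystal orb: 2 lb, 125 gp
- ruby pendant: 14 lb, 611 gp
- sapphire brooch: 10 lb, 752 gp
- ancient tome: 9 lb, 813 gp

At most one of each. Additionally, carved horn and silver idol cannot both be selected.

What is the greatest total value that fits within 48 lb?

3029

Density check — ancient tome 90.33, sapphire brooch 75.20, silver idol 67.25 are the best per lb.
Jade mask + silver idol + crystal orb + ruby pendant + sapphire brooch + ancient tome uses 48 of the 48 lb and totals 3029.
Next best is pearl string + silver idol + crystal orb + ruby pendant + sapphire brooch + ancient tome at 2986 (47 lb) — short by 43.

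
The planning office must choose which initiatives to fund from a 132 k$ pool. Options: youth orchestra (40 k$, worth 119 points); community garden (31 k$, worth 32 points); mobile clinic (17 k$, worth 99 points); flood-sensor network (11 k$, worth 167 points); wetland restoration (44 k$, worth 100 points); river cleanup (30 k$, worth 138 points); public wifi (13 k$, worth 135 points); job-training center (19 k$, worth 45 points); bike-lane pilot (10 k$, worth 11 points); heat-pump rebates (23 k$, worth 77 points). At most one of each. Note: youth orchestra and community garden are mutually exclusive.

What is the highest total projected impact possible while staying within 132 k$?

703

Ranking by ratio (projected impact/k$): flood-sensor network 15.18, public wifi 10.38, mobile clinic 5.82, river cleanup 4.60.
The ratio heuristic lands on mobile clinic + flood-sensor network + river cleanup + public wifi + job-training center + bike-lane pilot + heat-pump rebates (672) but leaves 9 k$ idle.
The 33 k$ tied up in bike-lane pilot and heat-pump rebates is better spent on youth orchestra — total rises to 703 (130 k$).
Runner-up mobile clinic + flood-sensor network + river cleanup + public wifi + job-training center + bike-lane pilot + heat-pump rebates tops out at 672.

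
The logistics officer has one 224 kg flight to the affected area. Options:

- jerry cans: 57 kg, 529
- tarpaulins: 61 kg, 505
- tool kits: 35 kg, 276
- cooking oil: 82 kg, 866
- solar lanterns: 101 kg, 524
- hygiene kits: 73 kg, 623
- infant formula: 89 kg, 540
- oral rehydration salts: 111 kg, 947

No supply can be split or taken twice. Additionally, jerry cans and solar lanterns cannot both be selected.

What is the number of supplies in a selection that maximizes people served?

The maximum people served within 224 kg is 2018.
One optimal bundle: jerry cans + cooking oil + hygiene kits (212 kg).
All optima have 3 supplies.

3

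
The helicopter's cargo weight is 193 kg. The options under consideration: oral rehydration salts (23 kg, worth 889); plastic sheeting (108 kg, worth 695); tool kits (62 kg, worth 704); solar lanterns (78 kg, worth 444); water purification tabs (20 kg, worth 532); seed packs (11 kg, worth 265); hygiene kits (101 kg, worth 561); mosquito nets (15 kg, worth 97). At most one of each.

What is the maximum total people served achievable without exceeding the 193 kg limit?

Density check — oral rehydration salts 38.65, water purification tabs 26.60, seed packs 24.09, tool kits 11.35 are the best per kg.
Greedy by ratio would take oral rehydration salts + tool kits + water purification tabs + seed packs + mosquito nets: 131 kg used, total 2487.
Replace seed packs and mosquito nets with solar lanterns: the trade gains 82 net, giving 2569 at 183 kg.
That's the maximum — no swap from here does better than 2569.

2569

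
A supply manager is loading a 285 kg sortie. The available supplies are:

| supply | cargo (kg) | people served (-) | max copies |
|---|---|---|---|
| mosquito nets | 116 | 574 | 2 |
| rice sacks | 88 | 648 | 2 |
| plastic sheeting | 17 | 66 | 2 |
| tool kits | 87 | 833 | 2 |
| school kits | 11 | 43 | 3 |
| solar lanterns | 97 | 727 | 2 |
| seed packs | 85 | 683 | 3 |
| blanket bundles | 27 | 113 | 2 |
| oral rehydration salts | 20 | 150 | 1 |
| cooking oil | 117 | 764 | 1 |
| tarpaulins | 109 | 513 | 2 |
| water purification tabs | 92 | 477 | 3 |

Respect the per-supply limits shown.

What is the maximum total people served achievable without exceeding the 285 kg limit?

Density check — tool kits 9.57, seed packs 8.04, oral rehydration salts 7.50, solar lanterns 7.49 are the best per kg.
Best packing: 2×tool kits + seed packs + oral rehydration salts — 279 kg, 2499 total.
No other feasible combination exceeds 2499.

2499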